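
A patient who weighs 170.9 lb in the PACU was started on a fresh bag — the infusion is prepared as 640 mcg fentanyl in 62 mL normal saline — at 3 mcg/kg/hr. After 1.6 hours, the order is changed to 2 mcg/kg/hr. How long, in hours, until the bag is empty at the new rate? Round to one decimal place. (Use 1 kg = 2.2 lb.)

1.7 hours

Initial rate:
Weight = 170.9 lb ÷ 2.2 lb/kg = 77.68182 kg
Dose = 3 mcg/kg/hr × 77.68182 kg = 233.0455 mcg/hr
Concentration = 640 mcg ÷ 62 mL = 10.32258 mcg/mL
Rate = 233.0455 mcg/hr ÷ 10.32258 mcg/mL = 22.57628 mL/hr
Volume infused so far = 22.57628 mL/hr × 1.6 hr = 36.12205 mL
Volume remaining = 62 − 36.12205 = 25.87795 mL
New rate:
Dose = 2 mcg/kg/hr × 77.68182 kg = 155.3636 mcg/hr
Rate = 155.3636 mcg/hr ÷ 10.32258 mcg/mL = 15.05085 mL/hr
Time remaining = 25.87795 mL ÷ 15.05085 mL/hr = 1.719368 hr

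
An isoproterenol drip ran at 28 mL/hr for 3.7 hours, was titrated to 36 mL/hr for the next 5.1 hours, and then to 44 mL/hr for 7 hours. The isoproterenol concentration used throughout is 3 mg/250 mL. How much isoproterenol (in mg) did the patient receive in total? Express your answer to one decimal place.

7.1 mg

Concentration = 3 mg ÷ 250 mL = 0.012 mg/mL
Stage 1: 28 mL/hr × 3.7 hr = 103.6 mL → 103.6 mL × 0.012 mg/mL = 1.2432 mg
Stage 2: 36 mL/hr × 5.1 hr = 183.6 mL → 183.6 mL × 0.012 mg/mL = 2.2032 mg
Stage 3: 44 mL/hr × 7 hr = 308 mL → 308 mL × 0.012 mg/mL = 3.696 mg
Total = 1.2432 + 2.2032 + 3.696 = 7.1424 mg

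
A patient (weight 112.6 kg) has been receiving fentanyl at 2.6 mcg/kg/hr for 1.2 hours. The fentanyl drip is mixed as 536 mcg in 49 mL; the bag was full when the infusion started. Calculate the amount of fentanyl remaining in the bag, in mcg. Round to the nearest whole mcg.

185 mcg

Dose = 2.6 mcg/kg/hr × 112.6 kg = 292.76 mcg/hr
Concentration = 536 mcg ÷ 49 mL = 10.93878 mcg/mL
Rate = 292.76 mcg/hr ÷ 10.93878 mcg/mL = 26.76351 mL/hr
Volume infused = 26.76351 mL/hr × 1.2 hr = 32.11621 mL
Volume remaining = 49 − 32.11621 = 16.88379 mL
Drug remaining = 16.88379 mL × 10.93878 mcg/mL = 184.688 mcg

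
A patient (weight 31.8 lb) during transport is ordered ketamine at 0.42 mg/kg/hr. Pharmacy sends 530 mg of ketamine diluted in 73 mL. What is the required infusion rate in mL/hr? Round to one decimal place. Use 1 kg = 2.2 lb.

Weight = 31.8 lb ÷ 2.2 lb/kg = 14.45455 kg
Dose = 0.42 mg/kg/hr × 14.45455 kg = 6.070909 mg/hr
Concentration = 530 mg ÷ 73 mL = 7.260274 mg/mL
Rate = 6.070909 mg/hr ÷ 7.260274 mg/mL = 0.8361818 mL/hr

0.8 mL/hr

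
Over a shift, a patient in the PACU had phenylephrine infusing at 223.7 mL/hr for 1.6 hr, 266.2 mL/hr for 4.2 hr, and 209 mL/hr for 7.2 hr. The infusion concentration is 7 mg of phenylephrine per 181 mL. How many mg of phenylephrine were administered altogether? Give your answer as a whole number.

115 mg

Concentration = 7 mg ÷ 181 mL = 0.03867403 mg/mL
Stage 1: 223.7 mL/hr × 1.6 hr = 357.92 mL → 357.92 mL × 0.03867403 mg/mL = 13.84221 mg
Stage 2: 266.2 mL/hr × 4.2 hr = 1118.04 mL → 1118.04 mL × 0.03867403 mg/mL = 43.23912 mg
Stage 3: 209 mL/hr × 7.2 hr = 1504.8 mL → 1504.8 mL × 0.03867403 mg/mL = 58.19669 mg
Total = 13.84221 + 43.23912 + 58.19669 = 115.278 mg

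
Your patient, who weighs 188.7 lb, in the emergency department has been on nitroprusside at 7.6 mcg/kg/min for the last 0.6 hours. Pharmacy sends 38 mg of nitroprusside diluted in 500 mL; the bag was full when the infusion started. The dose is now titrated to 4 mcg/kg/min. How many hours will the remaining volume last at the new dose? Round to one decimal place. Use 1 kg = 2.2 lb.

Initial rate:
Weight = 188.7 lb ÷ 2.2 lb/kg = 85.77273 kg
Dose = 7.6 mcg/kg/min × 85.77273 kg = 651.8727 mcg/min
651.8727 mcg/min × 60 min/hr = 39112.36 mcg/hr
Concentration = 38 mg ÷ 500 mL = 0.076 mg/mL = 76 mcg/mL
Rate = 39112.36 mcg/hr ÷ 76 mcg/mL = 514.6364 mL/hr
Volume infused so far = 514.6364 mL/hr × 0.6 hr = 308.7818 mL
Volume remaining = 500 − 308.7818 = 191.2182 mL
New rate:
Dose = 4 mcg/kg/min × 85.77273 kg = 343.0909 mcg/min
343.0909 mcg/min × 60 min/hr = 20585.45 mcg/hr
Rate = 20585.45 mcg/hr ÷ 76 mcg/mL = 270.8612 mL/hr
Time remaining = 191.2182 mL ÷ 270.8612 mL/hr = 0.7059636 hr

0.7 hours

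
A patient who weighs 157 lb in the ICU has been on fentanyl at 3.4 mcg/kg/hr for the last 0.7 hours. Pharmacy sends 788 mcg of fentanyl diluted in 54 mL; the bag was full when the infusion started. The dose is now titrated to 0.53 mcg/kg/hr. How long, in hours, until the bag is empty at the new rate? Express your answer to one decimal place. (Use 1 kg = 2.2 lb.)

16.3 hours

Initial rate:
Weight = 157 lb ÷ 2.2 lb/kg = 71.36364 kg
Dose = 3.4 mcg/kg/hr × 71.36364 kg = 242.6364 mcg/hr
Concentration = 788 mcg ÷ 54 mL = 14.59259 mcg/mL
Rate = 242.6364 mcg/hr ÷ 14.59259 mcg/mL = 16.62737 mL/hr
Volume infused so far = 16.62737 mL/hr × 0.7 hr = 11.63916 mL
Volume remaining = 54 − 11.63916 = 42.36084 mL
New rate:
Dose = 0.53 mcg/kg/hr × 71.36364 kg = 37.82273 mcg/hr
Rate = 37.82273 mcg/hr ÷ 14.59259 mcg/mL = 2.591913 mL/hr
Time remaining = 42.36084 mL ÷ 2.591913 mL/hr = 16.34347 hr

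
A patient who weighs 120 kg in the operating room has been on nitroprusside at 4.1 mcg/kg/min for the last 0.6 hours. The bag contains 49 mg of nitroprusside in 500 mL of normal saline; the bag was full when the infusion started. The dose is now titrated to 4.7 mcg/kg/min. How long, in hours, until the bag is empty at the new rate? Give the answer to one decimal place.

Initial rate:
Dose = 4.1 mcg/kg/min × 120 kg = 492 mcg/min
492 mcg/min × 60 min/hr = 29520 mcg/hr
Concentration = 49 mg ÷ 500 mL = 0.098 mg/mL = 98 mcg/mL
Rate = 29520 mcg/hr ÷ 98 mcg/mL = 301.2245 mL/hr
Volume infused so far = 301.2245 mL/hr × 0.6 hr = 180.7347 mL
Volume remaining = 500 − 180.7347 = 319.2653 mL
New rate:
Dose = 4.7 mcg/kg/min × 120 kg = 564 mcg/min
564 mcg/min × 60 min/hr = 33840 mcg/hr
Rate = 33840 mcg/hr ÷ 98 mcg/mL = 345.3061 mL/hr
Time remaining = 319.2653 mL ÷ 345.3061 mL/hr = 0.9245863 hr

0.9 hours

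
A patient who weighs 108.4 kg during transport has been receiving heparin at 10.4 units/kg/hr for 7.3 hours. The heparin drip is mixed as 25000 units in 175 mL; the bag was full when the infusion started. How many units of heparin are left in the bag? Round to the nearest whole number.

16770 units

Dose = 10.4 units/kg/hr × 108.4 kg = 1127.36 units/hr
Concentration = 25000 units ÷ 175 mL = 142.8571 units/mL
Rate = 1127.36 units/hr ÷ 142.8571 units/mL = 7.89152 mL/hr
Volume infused = 7.89152 mL/hr × 7.3 hr = 57.6081 mL
Volume remaining = 175 − 57.6081 = 117.3919 mL
Drug remaining = 117.3919 mL × 142.8571 units/mL = 16770.27 units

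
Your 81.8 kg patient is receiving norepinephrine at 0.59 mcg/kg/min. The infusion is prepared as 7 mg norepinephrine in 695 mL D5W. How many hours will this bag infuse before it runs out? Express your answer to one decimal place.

2.4 hours

Dose = 0.59 mcg/kg/min × 81.8 kg = 48.262 mcg/min
48.262 mcg/min × 60 min/hr = 2895.72 mcg/hr
Concentration = 7 mg ÷ 695 mL = 0.01007194 mg/mL = 10.07194 mcg/mL
Rate = 2895.72 mcg/hr ÷ 10.07194 mcg/mL = 287.5036 mL/hr
Duration = 695 mL ÷ 287.5036 mL/hr = 2.417361 hr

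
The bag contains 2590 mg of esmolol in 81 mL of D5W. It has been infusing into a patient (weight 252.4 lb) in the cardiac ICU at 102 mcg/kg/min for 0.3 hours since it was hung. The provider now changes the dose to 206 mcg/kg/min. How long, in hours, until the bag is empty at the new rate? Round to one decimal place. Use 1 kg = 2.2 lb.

Initial rate:
Weight = 252.4 lb ÷ 2.2 lb/kg = 114.7273 kg
Dose = 102 mcg/kg/min × 114.7273 kg = 11702.18 mcg/min
11702.18 mcg/min × 60 min/hr = 702130.9 mcg/hr
Concentration = 2590 mg ÷ 81 mL = 31.97531 mg/mL = 31975.31 mcg/mL
Rate = 702130.9 mcg/hr ÷ 31975.31 mcg/mL = 21.95853 mL/hr
Volume infused so far = 21.95853 mL/hr × 0.3 hr = 6.58756 mL
Volume remaining = 81 − 6.58756 = 74.41244 mL
New rate:
Dose = 206 mcg/kg/min × 114.7273 kg = 23633.82 mcg/min
23633.82 mcg/min × 60 min/hr = 1418029 mcg/hr
Rate = 1418029 mcg/hr ÷ 31975.31 mcg/mL = 44.34763 mL/hr
Time remaining = 74.41244 mL ÷ 44.34763 mL/hr = 1.677935 hr

1.7 hours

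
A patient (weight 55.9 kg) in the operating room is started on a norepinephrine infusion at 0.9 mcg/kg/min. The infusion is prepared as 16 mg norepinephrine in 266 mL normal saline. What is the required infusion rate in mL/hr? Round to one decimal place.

50.2 mL/hr

Dose = 0.9 mcg/kg/min × 55.9 kg = 50.31 mcg/min
50.31 mcg/min × 60 min/hr = 3018.6 mcg/hr
Concentration = 16 mg ÷ 266 mL = 0.06015038 mg/mL = 60.15038 mcg/mL
Rate = 3018.6 mcg/hr ÷ 60.15038 mcg/mL = 50.18423 mL/hr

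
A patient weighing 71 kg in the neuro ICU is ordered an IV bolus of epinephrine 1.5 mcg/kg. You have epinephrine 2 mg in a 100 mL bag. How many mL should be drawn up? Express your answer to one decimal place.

Dose = 1.5 mcg/kg × 71 kg = 106.5 mcg
Concentration = 2 mg ÷ 100 mL = 0.02 mg/mL = 20 mcg/mL
Volume = 106.5 mcg ÷ 20 mcg/mL = 5.325 mL

5.3 mL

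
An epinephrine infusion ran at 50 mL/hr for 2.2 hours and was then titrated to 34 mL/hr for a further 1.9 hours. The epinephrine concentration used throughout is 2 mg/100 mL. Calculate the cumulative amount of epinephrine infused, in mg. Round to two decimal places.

3.49 mg

Concentration = 2 mg ÷ 100 mL = 0.02 mg/mL
Stage 1: 50 mL/hr × 2.2 hr = 110 mL → 110 mL × 0.02 mg/mL = 2.2 mg
Stage 2: 34 mL/hr × 1.9 hr = 64.6 mL → 64.6 mL × 0.02 mg/mL = 1.292 mg
Total = 2.2 + 1.292 = 3.492 mg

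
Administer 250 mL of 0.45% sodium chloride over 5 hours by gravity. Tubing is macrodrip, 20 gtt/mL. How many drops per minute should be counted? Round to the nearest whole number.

250 mL ÷ (5 hr × 60 = 300 min) = 0.8333333 mL/min
0.8333333 mL/min × 20 gtt/mL = 16.66667 gtt/min

17 gtt/min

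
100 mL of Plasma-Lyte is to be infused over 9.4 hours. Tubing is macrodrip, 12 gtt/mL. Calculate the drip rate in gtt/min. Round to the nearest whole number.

2 gtt/min

100 mL ÷ (9.4 hr × 60 = 564 min) = 0.177305 mL/min
0.177305 mL/min × 12 gtt/mL = 2.12766 gtt/min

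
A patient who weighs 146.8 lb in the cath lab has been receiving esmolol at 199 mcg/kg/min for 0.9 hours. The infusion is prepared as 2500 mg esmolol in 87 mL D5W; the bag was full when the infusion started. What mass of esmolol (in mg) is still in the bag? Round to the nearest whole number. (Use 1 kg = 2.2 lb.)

Weight = 146.8 lb ÷ 2.2 lb/kg = 66.72727 kg
Dose = 199 mcg/kg/min × 66.72727 kg = 13278.73 mcg/min
13278.73 mcg/min × 60 min/hr = 796723.6 mcg/hr
Concentration = 2500 mg ÷ 87 mL = 28.73563 mg/mL = 28735.63 mcg/mL
Rate = 796723.6 mcg/hr ÷ 28735.63 mcg/mL = 27.72598 mL/hr
Volume infused = 27.72598 mL/hr × 0.9 hr = 24.95338 mL
Volume remaining = 87 − 24.95338 = 62.04662 mL
Drug remaining = 62.04662 mL × 28735.63 mcg/mL = 1782949 mcg = 1782.949 mg

1783 mg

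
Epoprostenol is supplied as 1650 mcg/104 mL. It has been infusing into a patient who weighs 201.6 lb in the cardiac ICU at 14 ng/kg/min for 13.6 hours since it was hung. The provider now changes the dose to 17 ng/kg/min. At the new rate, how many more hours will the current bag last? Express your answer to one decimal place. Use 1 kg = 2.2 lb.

6.5 hours

Initial rate:
Weight = 201.6 lb ÷ 2.2 lb/kg = 91.63636 kg
Dose = 14 ng/kg/min × 91.63636 kg = 1282.909 ng/min
1282.909 ng/min × 60 min/hr = 76974.55 ng/hr
Concentration = 1650 mcg ÷ 104 mL = 15.86538 mcg/mL = 15865.38 ng/mL
Rate = 76974.55 ng/hr ÷ 15865.38 ng/mL = 4.851729 mL/hr
Volume infused so far = 4.851729 mL/hr × 13.6 hr = 65.98351 mL
Volume remaining = 104 − 65.98351 = 38.01649 mL
New rate:
Dose = 17 ng/kg/min × 91.63636 kg = 1557.818 ng/min
1557.818 ng/min × 60 min/hr = 93469.09 ng/hr
Rate = 93469.09 ng/hr ÷ 15865.38 ng/mL = 5.891385 mL/hr
Time remaining = 38.01649 mL ÷ 5.891385 mL/hr = 6.452894 hr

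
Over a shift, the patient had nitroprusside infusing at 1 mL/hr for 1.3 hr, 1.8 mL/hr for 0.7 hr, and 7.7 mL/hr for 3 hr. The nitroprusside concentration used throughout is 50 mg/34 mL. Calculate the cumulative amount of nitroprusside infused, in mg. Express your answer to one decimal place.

Concentration = 50 mg ÷ 34 mL = 1.470588 mg/mL
Stage 1: 1 mL/hr × 1.3 hr = 1.3 mL → 1.3 mL × 1.470588 mg/mL = 1.911765 mg
Stage 2: 1.8 mL/hr × 0.7 hr = 1.26 mL → 1.26 mL × 1.470588 mg/mL = 1.852941 mg
Stage 3: 7.7 mL/hr × 3 hr = 23.1 mL → 23.1 mL × 1.470588 mg/mL = 33.97059 mg
Total = 1.911765 + 1.852941 + 33.97059 = 37.73529 mg

37.7 mg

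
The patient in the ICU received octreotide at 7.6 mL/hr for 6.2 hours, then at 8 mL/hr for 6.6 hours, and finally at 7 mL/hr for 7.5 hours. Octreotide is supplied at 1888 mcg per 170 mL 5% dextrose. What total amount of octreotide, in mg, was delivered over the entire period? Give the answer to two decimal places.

Concentration = 1888 mcg ÷ 170 mL = 11.10588 mcg/mL
Stage 1: 7.6 mL/hr × 6.2 hr = 47.12 mL → 47.12 mL × 11.10588 mcg/mL = 523.3092 mcg
Stage 2: 8 mL/hr × 6.6 hr = 52.8 mL → 52.8 mL × 11.10588 mcg/mL = 586.3906 mcg
Stage 3: 7 mL/hr × 7.5 hr = 52.5 mL → 52.5 mL × 11.10588 mcg/mL = 583.0588 mcg
Total = 523.3092 + 586.3906 + 583.0588 = 1692.759 mcg = 1.692759 mg

1.69 mg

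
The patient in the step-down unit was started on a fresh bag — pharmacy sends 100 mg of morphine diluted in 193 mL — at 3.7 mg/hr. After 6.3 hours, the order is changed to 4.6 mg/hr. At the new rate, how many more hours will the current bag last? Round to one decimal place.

Initial rate:
Concentration = 100 mg ÷ 193 mL = 0.5181347 mg/mL
Rate = 3.7 mg/hr ÷ 0.5181347 mg/mL = 7.141 mL/hr
Volume infused so far = 7.141 mL/hr × 6.3 hr = 44.9883 mL
Volume remaining = 193 − 44.9883 = 148.0117 mL
New rate:
Rate = 4.6 mg/hr ÷ 0.5181347 mg/mL = 8.878 mL/hr
Time remaining = 148.0117 mL ÷ 8.878 mL/hr = 16.67174 hr

16.7 hours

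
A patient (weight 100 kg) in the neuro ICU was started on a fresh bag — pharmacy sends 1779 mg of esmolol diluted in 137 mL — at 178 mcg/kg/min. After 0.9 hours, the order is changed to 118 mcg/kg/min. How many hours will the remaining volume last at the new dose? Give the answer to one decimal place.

Initial rate:
Dose = 178 mcg/kg/min × 100 kg = 17800 mcg/min
17800 mcg/min × 60 min/hr = 1068000 mcg/hr
Concentration = 1779 mg ÷ 137 mL = 12.9854 mg/mL = 12985.4 mcg/mL
Rate = 1068000 mcg/hr ÷ 12985.4 mcg/mL = 82.24621 mL/hr
Volume infused so far = 82.24621 mL/hr × 0.9 hr = 74.02159 mL
Volume remaining = 137 − 74.02159 = 62.97841 mL
New rate:
Dose = 118 mcg/kg/min × 100 kg = 11800 mcg/min
11800 mcg/min × 60 min/hr = 708000 mcg/hr
Rate = 708000 mcg/hr ÷ 12985.4 mcg/mL = 54.52277 mL/hr
Time remaining = 62.97841 mL ÷ 54.52277 mL/hr = 1.155085 hr

1.2 hours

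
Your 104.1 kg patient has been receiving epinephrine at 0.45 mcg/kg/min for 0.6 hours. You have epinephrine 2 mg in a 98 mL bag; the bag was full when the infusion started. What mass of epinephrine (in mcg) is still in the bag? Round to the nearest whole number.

314 mcg

Dose = 0.45 mcg/kg/min × 104.1 kg = 46.845 mcg/min
46.845 mcg/min × 60 min/hr = 2810.7 mcg/hr
Concentration = 2 mg ÷ 98 mL = 0.02040816 mg/mL = 20.40816 mcg/mL
Rate = 2810.7 mcg/hr ÷ 20.40816 mcg/mL = 137.7243 mL/hr
Volume infused = 137.7243 mL/hr × 0.6 hr = 82.63458 mL
Volume remaining = 98 − 82.63458 = 15.36542 mL
Drug remaining = 15.36542 mL × 20.40816 mcg/mL = 313.58 mcg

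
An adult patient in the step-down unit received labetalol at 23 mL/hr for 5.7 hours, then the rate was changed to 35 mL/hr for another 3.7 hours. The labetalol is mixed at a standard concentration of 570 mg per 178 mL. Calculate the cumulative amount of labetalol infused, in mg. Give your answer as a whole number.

835 mg

Concentration = 570 mg ÷ 178 mL = 3.202247 mg/mL
Stage 1: 23 mL/hr × 5.7 hr = 131.1 mL → 131.1 mL × 3.202247 mg/mL = 419.8146 mg
Stage 2: 35 mL/hr × 3.7 hr = 129.5 mL → 129.5 mL × 3.202247 mg/mL = 414.691 mg
Total = 419.8146 + 414.691 = 834.5056 mg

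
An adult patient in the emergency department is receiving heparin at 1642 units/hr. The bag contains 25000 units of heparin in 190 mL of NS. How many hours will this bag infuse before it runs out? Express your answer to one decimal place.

15.2 hours

Concentration = 25000 units ÷ 190 mL = 131.5789 units/mL
Rate = 1642 units/hr ÷ 131.5789 units/mL = 12.4792 mL/hr
Duration = 190 mL ÷ 12.4792 mL/hr = 15.22533 hr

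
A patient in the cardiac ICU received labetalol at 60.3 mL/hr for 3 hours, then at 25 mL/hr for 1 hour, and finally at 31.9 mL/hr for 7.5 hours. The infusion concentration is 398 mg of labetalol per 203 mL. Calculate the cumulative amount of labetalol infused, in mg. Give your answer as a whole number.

Concentration = 398 mg ÷ 203 mL = 1.960591 mg/mL
Stage 1: 60.3 mL/hr × 3 hr = 180.9 mL → 180.9 mL × 1.960591 mg/mL = 354.6709 mg
Stage 2: 25 mL/hr × 1 hr = 25 mL → 25 mL × 1.960591 mg/mL = 49.01478 mg
Stage 3: 31.9 mL/hr × 7.5 hr = 239.25 mL → 239.25 mL × 1.960591 mg/mL = 469.0714 mg
Total = 354.6709 + 49.01478 + 469.0714 = 872.7571 mg

873 mg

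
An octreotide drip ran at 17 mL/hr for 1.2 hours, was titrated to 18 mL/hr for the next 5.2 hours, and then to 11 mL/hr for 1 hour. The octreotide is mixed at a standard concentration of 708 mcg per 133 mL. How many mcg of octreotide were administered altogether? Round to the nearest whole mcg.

Concentration = 708 mcg ÷ 133 mL = 5.323308 mcg/mL
Stage 1: 17 mL/hr × 1.2 hr = 20.4 mL → 20.4 mL × 5.323308 mcg/mL = 108.5955 mcg
Stage 2: 18 mL/hr × 5.2 hr = 93.6 mL → 93.6 mL × 5.323308 mcg/mL = 498.2617 mcg
Stage 3: 11 mL/hr × 1 hr = 11 mL → 11 mL × 5.323308 mcg/mL = 58.55639 mcg
Total = 108.5955 + 498.2617 + 58.55639 = 665.4135 mcg

665 mcg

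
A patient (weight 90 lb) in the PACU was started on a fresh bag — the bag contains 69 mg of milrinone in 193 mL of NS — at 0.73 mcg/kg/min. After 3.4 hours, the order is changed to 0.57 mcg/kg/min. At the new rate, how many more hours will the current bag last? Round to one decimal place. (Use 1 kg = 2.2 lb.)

45.0 hours

Initial rate:
Weight = 90 lb ÷ 2.2 lb/kg = 40.90909 kg
Dose = 0.73 mcg/kg/min × 40.90909 kg = 29.86364 mcg/min
29.86364 mcg/min × 60 min/hr = 1791.818 mcg/hr
Concentration = 69 mg ÷ 193 mL = 0.357513 mg/mL = 357.513 mcg/mL
Rate = 1791.818 mcg/hr ÷ 357.513 mcg/mL = 5.011897 mL/hr
Volume infused so far = 5.011897 mL/hr × 3.4 hr = 17.04045 mL
Volume remaining = 193 − 17.04045 = 175.9595 mL
New rate:
Dose = 0.57 mcg/kg/min × 40.90909 kg = 23.31818 mcg/min
23.31818 mcg/min × 60 min/hr = 1399.091 mcg/hr
Rate = 1399.091 mcg/hr ÷ 357.513 mcg/mL = 3.913399 mL/hr
Time remaining = 175.9595 mL ÷ 3.913399 mL/hr = 44.96335 hr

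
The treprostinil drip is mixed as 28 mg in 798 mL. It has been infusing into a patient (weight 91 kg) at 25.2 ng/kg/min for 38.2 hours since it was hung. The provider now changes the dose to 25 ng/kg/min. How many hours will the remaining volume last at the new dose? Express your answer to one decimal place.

Initial rate:
Dose = 25.2 ng/kg/min × 91 kg = 2293.2 ng/min
2293.2 ng/min × 60 min/hr = 137592 ng/hr
Concentration = 28 mg ÷ 798 mL = 0.03508772 mg/mL = 35087.72 ng/mL
Rate = 137592 ng/hr ÷ 35087.72 ng/mL = 3.921372 mL/hr
Volume infused so far = 3.921372 mL/hr × 38.2 hr = 149.7964 mL
Volume remaining = 798 − 149.7964 = 648.2036 mL
New rate:
Dose = 25 ng/kg/min × 91 kg = 2275 ng/min
2275 ng/min × 60 min/hr = 136500 ng/hr
Rate = 136500 ng/hr ÷ 35087.72 ng/mL = 3.89025 mL/hr
Time remaining = 648.2036 mL ÷ 3.89025 mL/hr = 166.6226 hr

166.6 hours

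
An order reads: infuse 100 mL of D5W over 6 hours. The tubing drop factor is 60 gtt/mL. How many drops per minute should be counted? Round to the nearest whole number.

17 gtt/min

100 mL ÷ (6 hr × 60 = 360 min) = 0.2777778 mL/min
0.2777778 mL/min × 60 gtt/mL = 16.66667 gtt/min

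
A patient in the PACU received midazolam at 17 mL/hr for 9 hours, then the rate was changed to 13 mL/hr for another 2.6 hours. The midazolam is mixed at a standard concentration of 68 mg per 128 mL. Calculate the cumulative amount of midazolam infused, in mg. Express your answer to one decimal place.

Concentration = 68 mg ÷ 128 mL = 0.53125 mg/mL
Stage 1: 17 mL/hr × 9 hr = 153 mL → 153 mL × 0.53125 mg/mL = 81.28125 mg
Stage 2: 13 mL/hr × 2.6 hr = 33.8 mL → 33.8 mL × 0.53125 mg/mL = 17.95625 mg
Total = 81.28125 + 17.95625 = 99.2375 mg

99.2 mg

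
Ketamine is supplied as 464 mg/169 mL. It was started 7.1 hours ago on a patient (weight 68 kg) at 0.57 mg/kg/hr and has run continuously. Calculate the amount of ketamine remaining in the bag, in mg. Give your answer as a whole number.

189 mg

Dose = 0.57 mg/kg/hr × 68 kg = 38.76 mg/hr
Concentration = 464 mg ÷ 169 mL = 2.745562 mg/mL
Rate = 38.76 mg/hr ÷ 2.745562 mg/mL = 14.11733 mL/hr
Volume infused = 14.11733 mL/hr × 7.1 hr = 100.233 mL
Volume remaining = 169 − 100.233 = 68.76697 mL
Drug remaining = 68.76697 mL × 2.745562 mg/mL = 188.804 mg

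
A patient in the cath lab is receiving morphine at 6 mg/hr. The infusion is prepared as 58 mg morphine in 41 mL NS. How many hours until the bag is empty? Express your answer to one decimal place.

9.7 hours

Concentration = 58 mg ÷ 41 mL = 1.414634 mg/mL
Rate = 6 mg/hr ÷ 1.414634 mg/mL = 4.241379 mL/hr
Duration = 41 mL ÷ 4.241379 mL/hr = 9.666667 hr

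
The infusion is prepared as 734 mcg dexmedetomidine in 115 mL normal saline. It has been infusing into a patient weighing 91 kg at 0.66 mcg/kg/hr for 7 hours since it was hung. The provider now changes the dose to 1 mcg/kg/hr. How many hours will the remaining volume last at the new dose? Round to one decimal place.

3.4 hours

Initial rate:
Dose = 0.66 mcg/kg/hr × 91 kg = 60.06 mcg/hr
Concentration = 734 mcg ÷ 115 mL = 6.382609 mcg/mL
Rate = 60.06 mcg/hr ÷ 6.382609 mcg/mL = 9.409946 mL/hr
Volume infused so far = 9.409946 mL/hr × 7 hr = 65.86962 mL
Volume remaining = 115 − 65.86962 = 49.13038 mL
New rate:
Dose = 1 mcg/kg/hr × 91 kg = 91 mcg/hr
Rate = 91 mcg/hr ÷ 6.382609 mcg/mL = 14.25749 mL/hr
Time remaining = 49.13038 mL ÷ 14.25749 mL/hr = 3.445934 hr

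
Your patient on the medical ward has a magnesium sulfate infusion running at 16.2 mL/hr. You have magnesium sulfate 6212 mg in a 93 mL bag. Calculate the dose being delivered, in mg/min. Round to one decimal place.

18.0 mg/min

Concentration = 6212 mg ÷ 93 mL = 66.7957 mg/mL
Drug rate = 16.2 mL/hr × 66.7957 mg/mL = 1082.09 mg/hr
1082.09 mg/hr ÷ 60 min/hr = 18.03484 mg/min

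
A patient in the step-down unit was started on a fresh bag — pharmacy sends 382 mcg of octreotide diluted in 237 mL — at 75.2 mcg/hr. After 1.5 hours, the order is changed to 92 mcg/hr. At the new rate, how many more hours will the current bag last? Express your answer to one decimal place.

Initial rate:
Concentration = 382 mcg ÷ 237 mL = 1.611814 mcg/mL
Rate = 75.2 mcg/hr ÷ 1.611814 mcg/mL = 46.6555 mL/hr
Volume infused so far = 46.6555 mL/hr × 1.5 hr = 69.98325 mL
Volume remaining = 237 − 69.98325 = 167.0168 mL
New rate:
Rate = 92 mcg/hr ÷ 1.611814 mcg/mL = 57.07853 mL/hr
Time remaining = 167.0168 mL ÷ 57.07853 mL/hr = 2.926087 hr

2.9 hours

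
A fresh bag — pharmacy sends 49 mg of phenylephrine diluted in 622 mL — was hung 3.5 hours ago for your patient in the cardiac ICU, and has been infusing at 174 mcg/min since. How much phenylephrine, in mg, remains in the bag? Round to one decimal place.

12.5 mg

174 mcg/min × 60 min/hr = 10440 mcg/hr
Concentration = 49 mg ÷ 622 mL = 0.07877814 mg/mL = 78.77814 mcg/mL
Rate = 10440 mcg/hr ÷ 78.77814 mcg/mL = 132.5241 mL/hr
Volume infused = 132.5241 mL/hr × 3.5 hr = 463.8343 mL
Volume remaining = 622 − 463.8343 = 158.1657 mL
Drug remaining = 158.1657 mL × 78.77814 mcg/mL = 12460 mcg = 12.46 mg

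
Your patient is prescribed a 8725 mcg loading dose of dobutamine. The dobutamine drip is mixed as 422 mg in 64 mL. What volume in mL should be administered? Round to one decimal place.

1.3 mL

Concentration = 422 mg ÷ 64 mL = 6.59375 mg/mL = 6593.75 mcg/mL
Volume = 8725 mcg ÷ 6593.75 mcg/mL = 1.323223 mL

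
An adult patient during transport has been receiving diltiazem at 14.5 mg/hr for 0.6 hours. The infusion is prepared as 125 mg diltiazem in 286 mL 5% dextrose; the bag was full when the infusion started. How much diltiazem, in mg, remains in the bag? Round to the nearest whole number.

Concentration = 125 mg ÷ 286 mL = 0.4370629 mg/mL
Rate = 14.5 mg/hr ÷ 0.4370629 mg/mL = 33.176 mL/hr
Volume infused = 33.176 mL/hr × 0.6 hr = 19.9056 mL
Volume remaining = 286 − 19.9056 = 266.0944 mL
Drug remaining = 266.0944 mL × 0.4370629 mg/mL = 116.3 mg

116 mg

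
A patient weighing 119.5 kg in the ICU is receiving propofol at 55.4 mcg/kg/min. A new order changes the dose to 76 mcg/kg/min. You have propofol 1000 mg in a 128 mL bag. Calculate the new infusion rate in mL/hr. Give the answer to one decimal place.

69.7 mL/hr

Dose = 76 mcg/kg/min × 119.5 kg = 9082 mcg/min
9082 mcg/min × 60 min/hr = 544920 mcg/hr
Concentration = 1000 mg ÷ 128 mL = 7.8125 mg/mL = 7812.5 mcg/mL
Rate = 544920 mcg/hr ÷ 7812.5 mcg/mL = 69.74976 mL/hr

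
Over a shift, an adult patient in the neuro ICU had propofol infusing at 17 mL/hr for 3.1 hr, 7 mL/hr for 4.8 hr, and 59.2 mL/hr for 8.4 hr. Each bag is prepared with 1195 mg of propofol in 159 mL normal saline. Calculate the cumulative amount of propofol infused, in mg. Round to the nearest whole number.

Concentration = 1195 mg ÷ 159 mL = 7.515723 mg/mL
Stage 1: 17 mL/hr × 3.1 hr = 52.7 mL → 52.7 mL × 7.515723 mg/mL = 396.0786 mg
Stage 2: 7 mL/hr × 4.8 hr = 33.6 mL → 33.6 mL × 7.515723 mg/mL = 252.5283 mg
Stage 3: 59.2 mL/hr × 8.4 hr = 497.28 mL → 497.28 mL × 7.515723 mg/mL = 3737.419 mg
Total = 396.0786 + 252.5283 + 3737.419 = 4386.026 mg

4386 mg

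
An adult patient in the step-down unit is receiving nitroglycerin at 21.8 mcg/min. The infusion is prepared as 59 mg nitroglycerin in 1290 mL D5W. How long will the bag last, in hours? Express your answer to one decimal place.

21.8 mcg/min × 60 min/hr = 1308 mcg/hr
Concentration = 59 mg ÷ 1290 mL = 0.04573643 mg/mL = 45.73643 mcg/mL
Rate = 1308 mcg/hr ÷ 45.73643 mcg/mL = 28.59864 mL/hr
Duration = 1290 mL ÷ 28.59864 mL/hr = 45.10703 hr

45.1 hours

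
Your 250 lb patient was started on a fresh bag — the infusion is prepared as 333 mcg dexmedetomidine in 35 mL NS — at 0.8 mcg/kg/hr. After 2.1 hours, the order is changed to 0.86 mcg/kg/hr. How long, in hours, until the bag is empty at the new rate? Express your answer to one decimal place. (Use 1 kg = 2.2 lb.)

Initial rate:
Weight = 250 lb ÷ 2.2 lb/kg = 113.6364 kg
Dose = 0.8 mcg/kg/hr × 113.6364 kg = 90.90909 mcg/hr
Concentration = 333 mcg ÷ 35 mL = 9.514286 mcg/mL
Rate = 90.90909 mcg/hr ÷ 9.514286 mcg/mL = 9.55501 mL/hr
Volume infused so far = 9.55501 mL/hr × 2.1 hr = 20.06552 mL
Volume remaining = 35 − 20.06552 = 14.93448 mL
New rate:
Dose = 0.86 mcg/kg/hr × 113.6364 kg = 97.72727 mcg/hr
Rate = 97.72727 mcg/hr ÷ 9.514286 mcg/mL = 10.27164 mL/hr
Time remaining = 14.93448 mL ÷ 10.27164 mL/hr = 1.453953 hr

1.5 hours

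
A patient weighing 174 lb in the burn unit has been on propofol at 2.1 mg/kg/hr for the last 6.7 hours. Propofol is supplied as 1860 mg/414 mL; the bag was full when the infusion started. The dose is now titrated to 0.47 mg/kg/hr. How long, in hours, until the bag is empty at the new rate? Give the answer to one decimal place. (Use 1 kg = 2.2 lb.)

Initial rate:
Weight = 174 lb ÷ 2.2 lb/kg = 79.09091 kg
Dose = 2.1 mg/kg/hr × 79.09091 kg = 166.0909 mg/hr
Concentration = 1860 mg ÷ 414 mL = 4.492754 mg/mL
Rate = 166.0909 mg/hr ÷ 4.492754 mg/mL = 36.96862 mL/hr
Volume infused so far = 36.96862 mL/hr × 6.7 hr = 247.6898 mL
Volume remaining = 414 − 247.6898 = 166.3102 mL
New rate:
Dose = 0.47 mg/kg/hr × 79.09091 kg = 37.17273 mg/hr
Rate = 37.17273 mg/hr ÷ 4.492754 mg/mL = 8.27393 mL/hr
Time remaining = 166.3102 mL ÷ 8.27393 mL/hr = 20.10051 hr

20.1 hours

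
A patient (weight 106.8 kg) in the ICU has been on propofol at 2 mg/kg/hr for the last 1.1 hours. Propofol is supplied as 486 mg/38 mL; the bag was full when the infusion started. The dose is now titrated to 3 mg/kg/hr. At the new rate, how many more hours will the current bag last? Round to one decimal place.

0.8 hours

Initial rate:
Dose = 2 mg/kg/hr × 106.8 kg = 213.6 mg/hr
Concentration = 486 mg ÷ 38 mL = 12.78947 mg/mL
Rate = 213.6 mg/hr ÷ 12.78947 mg/mL = 16.70123 mL/hr
Volume infused so far = 16.70123 mL/hr × 1.1 hr = 18.37136 mL
Volume remaining = 38 − 18.37136 = 19.62864 mL
New rate:
Dose = 3 mg/kg/hr × 106.8 kg = 320.4 mg/hr
Rate = 320.4 mg/hr ÷ 12.78947 mg/mL = 25.05185 mL/hr
Time remaining = 19.62864 mL ÷ 25.05185 mL/hr = 0.7835206 hr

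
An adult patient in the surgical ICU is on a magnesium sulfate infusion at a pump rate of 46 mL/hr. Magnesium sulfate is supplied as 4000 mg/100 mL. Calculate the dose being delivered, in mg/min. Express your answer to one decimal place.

Concentration = 4000 mg ÷ 100 mL = 40 mg/mL
Drug rate = 46 mL/hr × 40 mg/mL = 1840 mg/hr
1840 mg/hr ÷ 60 min/hr = 30.66667 mg/min

30.7 mg/min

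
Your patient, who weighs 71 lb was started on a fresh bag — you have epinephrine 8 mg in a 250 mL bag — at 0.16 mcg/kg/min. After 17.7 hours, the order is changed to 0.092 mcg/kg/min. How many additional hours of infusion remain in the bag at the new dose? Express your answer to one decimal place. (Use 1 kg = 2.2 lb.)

14.1 hours

Initial rate:
Weight = 71 lb ÷ 2.2 lb/kg = 32.27273 kg
Dose = 0.16 mcg/kg/min × 32.27273 kg = 5.163636 mcg/min
5.163636 mcg/min × 60 min/hr = 309.8182 mcg/hr
Concentration = 8 mg ÷ 250 mL = 0.032 mg/mL = 32 mcg/mL
Rate = 309.8182 mcg/hr ÷ 32 mcg/mL = 9.681818 mL/hr
Volume infused so far = 9.681818 mL/hr × 17.7 hr = 171.3682 mL
Volume remaining = 250 − 171.3682 = 78.63182 mL
New rate:
Dose = 0.092 mcg/kg/min × 32.27273 kg = 2.969091 mcg/min
2.969091 mcg/min × 60 min/hr = 178.1455 mcg/hr
Rate = 178.1455 mcg/hr ÷ 32 mcg/mL = 5.567045 mL/hr
Time remaining = 78.63182 mL ÷ 5.567045 mL/hr = 14.12452 hr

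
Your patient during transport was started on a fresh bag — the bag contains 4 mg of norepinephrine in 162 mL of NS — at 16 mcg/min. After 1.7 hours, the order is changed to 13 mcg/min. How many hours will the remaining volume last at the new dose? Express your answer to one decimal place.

3.0 hours

Initial rate:
16 mcg/min × 60 min/hr = 960 mcg/hr
Concentration = 4 mg ÷ 162 mL = 0.02469136 mg/mL = 24.69136 mcg/mL
Rate = 960 mcg/hr ÷ 24.69136 mcg/mL = 38.88 mL/hr
Volume infused so far = 38.88 mL/hr × 1.7 hr = 66.096 mL
Volume remaining = 162 − 66.096 = 95.904 mL
New rate:
13 mcg/min × 60 min/hr = 780 mcg/hr
Rate = 780 mcg/hr ÷ 24.69136 mcg/mL = 31.59 mL/hr
Time remaining = 95.904 mL ÷ 31.59 mL/hr = 3.035897 hr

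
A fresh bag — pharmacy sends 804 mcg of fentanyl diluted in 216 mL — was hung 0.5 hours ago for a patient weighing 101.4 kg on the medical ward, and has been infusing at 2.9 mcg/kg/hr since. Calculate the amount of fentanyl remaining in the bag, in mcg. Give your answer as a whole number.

Dose = 2.9 mcg/kg/hr × 101.4 kg = 294.06 mcg/hr
Concentration = 804 mcg ÷ 216 mL = 3.722222 mcg/mL
Rate = 294.06 mcg/hr ÷ 3.722222 mcg/mL = 79.00119 mL/hr
Volume infused = 79.00119 mL/hr × 0.5 hr = 39.5006 mL
Volume remaining = 216 − 39.5006 = 176.4994 mL
Drug remaining = 176.4994 mL × 3.722222 mcg/mL = 656.97 mcg

657 mcg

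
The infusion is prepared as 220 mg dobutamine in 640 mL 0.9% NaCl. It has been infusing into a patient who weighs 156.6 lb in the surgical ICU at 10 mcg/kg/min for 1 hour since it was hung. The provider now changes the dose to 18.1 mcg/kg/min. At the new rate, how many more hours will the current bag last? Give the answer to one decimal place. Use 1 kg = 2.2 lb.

Initial rate:
Weight = 156.6 lb ÷ 2.2 lb/kg = 71.18182 kg
Dose = 10 mcg/kg/min × 71.18182 kg = 711.8182 mcg/min
711.8182 mcg/min × 60 min/hr = 42709.09 mcg/hr
Concentration = 220 mg ÷ 640 mL = 0.34375 mg/mL = 343.75 mcg/mL
Rate = 42709.09 mcg/hr ÷ 343.75 mcg/mL = 124.2446 mL/hr
Volume infused so far = 124.2446 mL/hr × 1 hr = 124.2446 mL
Volume remaining = 640 − 124.2446 = 515.7554 mL
New rate:
Dose = 18.1 mcg/kg/min × 71.18182 kg = 1288.391 mcg/min
1288.391 mcg/min × 60 min/hr = 77303.45 mcg/hr
Rate = 77303.45 mcg/hr ÷ 343.75 mcg/mL = 224.8828 mL/hr
Time remaining = 515.7554 mL ÷ 224.8828 mL/hr = 2.293441 hr

2.3 hours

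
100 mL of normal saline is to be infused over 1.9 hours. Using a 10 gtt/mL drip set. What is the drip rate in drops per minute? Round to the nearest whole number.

9 gtt/min

100 mL ÷ (1.9 hr × 60 = 114 min) = 0.877193 mL/min
0.877193 mL/min × 10 gtt/mL = 8.77193 gtt/min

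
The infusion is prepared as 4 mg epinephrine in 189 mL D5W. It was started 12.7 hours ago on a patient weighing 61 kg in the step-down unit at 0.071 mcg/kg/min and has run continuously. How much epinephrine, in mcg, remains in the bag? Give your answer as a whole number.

Dose = 0.071 mcg/kg/min × 61 kg = 4.331 mcg/min
4.331 mcg/min × 60 min/hr = 259.86 mcg/hr
Concentration = 4 mg ÷ 189 mL = 0.02116402 mg/mL = 21.16402 mcg/mL
Rate = 259.86 mcg/hr ÷ 21.16402 mcg/mL = 12.27838 mL/hr
Volume infused = 12.27838 mL/hr × 12.7 hr = 155.9355 mL
Volume remaining = 189 − 155.9355 = 33.06451 mL
Drug remaining = 33.06451 mL × 21.16402 mcg/mL = 699.778 mcg

700 mcg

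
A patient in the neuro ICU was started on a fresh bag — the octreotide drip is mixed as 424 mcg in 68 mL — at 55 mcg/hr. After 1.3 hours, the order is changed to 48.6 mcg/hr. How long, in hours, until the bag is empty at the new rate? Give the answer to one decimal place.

Initial rate:
Concentration = 424 mcg ÷ 68 mL = 6.235294 mcg/mL
Rate = 55 mcg/hr ÷ 6.235294 mcg/mL = 8.820755 mL/hr
Volume infused so far = 8.820755 mL/hr × 1.3 hr = 11.46698 mL
Volume remaining = 68 − 11.46698 = 56.53302 mL
New rate:
Rate = 48.6 mcg/hr ÷ 6.235294 mcg/mL = 7.79434 mL/hr
Time remaining = 56.53302 mL ÷ 7.79434 mL/hr = 7.253086 hr

7.3 hours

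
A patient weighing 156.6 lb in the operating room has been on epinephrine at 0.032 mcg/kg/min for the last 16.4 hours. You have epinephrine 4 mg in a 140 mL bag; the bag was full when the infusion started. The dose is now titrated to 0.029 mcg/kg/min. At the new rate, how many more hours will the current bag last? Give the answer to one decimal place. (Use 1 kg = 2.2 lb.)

14.2 hours

Initial rate:
Weight = 156.6 lb ÷ 2.2 lb/kg = 71.18182 kg
Dose = 0.032 mcg/kg/min × 71.18182 kg = 2.277818 mcg/min
2.277818 mcg/min × 60 min/hr = 136.6691 mcg/hr
Concentration = 4 mg ÷ 140 mL = 0.02857143 mg/mL = 28.57143 mcg/mL
Rate = 136.6691 mcg/hr ÷ 28.57143 mcg/mL = 4.783418 mL/hr
Volume infused so far = 4.783418 mL/hr × 16.4 hr = 78.44806 mL
Volume remaining = 140 − 78.44806 = 61.55194 mL
New rate:
Dose = 0.029 mcg/kg/min × 71.18182 kg = 2.064273 mcg/min
2.064273 mcg/min × 60 min/hr = 123.8564 mcg/hr
Rate = 123.8564 mcg/hr ÷ 28.57143 mcg/mL = 4.334973 mL/hr
Time remaining = 61.55194 mL ÷ 4.334973 mL/hr = 14.19892 hr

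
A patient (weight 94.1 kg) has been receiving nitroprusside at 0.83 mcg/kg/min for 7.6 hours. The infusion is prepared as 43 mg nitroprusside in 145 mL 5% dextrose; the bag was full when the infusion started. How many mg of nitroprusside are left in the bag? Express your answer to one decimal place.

Dose = 0.83 mcg/kg/min × 94.1 kg = 78.103 mcg/min
78.103 mcg/min × 60 min/hr = 4686.18 mcg/hr
Concentration = 43 mg ÷ 145 mL = 0.2965517 mg/mL = 296.5517 mcg/mL
Rate = 4686.18 mcg/hr ÷ 296.5517 mcg/mL = 15.80223 mL/hr
Volume infused = 15.80223 mL/hr × 7.6 hr = 120.097 mL
Volume remaining = 145 − 120.097 = 24.90301 mL
Drug remaining = 24.90301 mL × 296.5517 mcg/mL = 7385.032 mcg = 7.385032 mg

7.4 mg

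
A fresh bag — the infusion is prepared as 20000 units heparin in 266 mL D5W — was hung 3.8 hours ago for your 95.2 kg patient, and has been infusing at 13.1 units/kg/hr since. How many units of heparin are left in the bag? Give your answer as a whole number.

Dose = 13.1 units/kg/hr × 95.2 kg = 1247.12 units/hr
Concentration = 20000 units ÷ 266 mL = 75.18797 units/mL
Rate = 1247.12 units/hr ÷ 75.18797 units/mL = 16.5867 mL/hr
Volume infused = 16.5867 mL/hr × 3.8 hr = 63.02944 mL
Volume remaining = 266 − 63.02944 = 202.9706 mL
Drug remaining = 202.9706 mL × 75.18797 units/mL = 15260.94 units

15261 units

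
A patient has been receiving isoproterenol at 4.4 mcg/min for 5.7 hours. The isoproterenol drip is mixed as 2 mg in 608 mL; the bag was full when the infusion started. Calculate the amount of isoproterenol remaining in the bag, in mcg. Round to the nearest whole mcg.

495 mcg

4.4 mcg/min × 60 min/hr = 264 mcg/hr
Concentration = 2 mg ÷ 608 mL = 0.003289474 mg/mL = 3.289474 mcg/mL
Rate = 264 mcg/hr ÷ 3.289474 mcg/mL = 80.256 mL/hr
Volume infused = 80.256 mL/hr × 5.7 hr = 457.4592 mL
Volume remaining = 608 − 457.4592 = 150.5408 mL
Drug remaining = 150.5408 mL × 3.289474 mcg/mL = 495.2 mcg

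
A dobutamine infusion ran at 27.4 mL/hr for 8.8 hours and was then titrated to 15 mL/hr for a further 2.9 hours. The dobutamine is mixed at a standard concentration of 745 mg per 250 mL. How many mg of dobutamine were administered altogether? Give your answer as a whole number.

Concentration = 745 mg ÷ 250 mL = 2.98 mg/mL
Stage 1: 27.4 mL/hr × 8.8 hr = 241.12 mL → 241.12 mL × 2.98 mg/mL = 718.5376 mg
Stage 2: 15 mL/hr × 2.9 hr = 43.5 mL → 43.5 mL × 2.98 mg/mL = 129.63 mg
Total = 718.5376 + 129.63 = 848.1676 mg

848 mg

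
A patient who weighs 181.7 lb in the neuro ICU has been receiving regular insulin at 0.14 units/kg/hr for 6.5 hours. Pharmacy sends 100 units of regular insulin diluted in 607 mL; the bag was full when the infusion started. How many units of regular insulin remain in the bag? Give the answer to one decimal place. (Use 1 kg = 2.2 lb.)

Weight = 181.7 lb ÷ 2.2 lb/kg = 82.59091 kg
Dose = 0.14 units/kg/hr × 82.59091 kg = 11.56273 units/hr
Concentration = 100 units ÷ 607 mL = 0.1647446 units/mL
Rate = 11.56273 units/hr ÷ 0.1647446 units/mL = 70.18575 mL/hr
Volume infused = 70.18575 mL/hr × 6.5 hr = 456.2074 mL
Volume remaining = 607 − 456.2074 = 150.7926 mL
Drug remaining = 150.7926 mL × 0.1647446 units/mL = 24.84227 units

24.8 units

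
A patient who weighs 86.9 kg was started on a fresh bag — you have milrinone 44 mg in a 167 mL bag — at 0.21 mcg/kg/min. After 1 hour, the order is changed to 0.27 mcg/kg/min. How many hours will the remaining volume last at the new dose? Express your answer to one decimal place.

Initial rate:
Dose = 0.21 mcg/kg/min × 86.9 kg = 18.249 mcg/min
18.249 mcg/min × 60 min/hr = 1094.94 mcg/hr
Concentration = 44 mg ÷ 167 mL = 0.2634731 mg/mL = 263.4731 mcg/mL
Rate = 1094.94 mcg/hr ÷ 263.4731 mcg/mL = 4.155795 mL/hr
Volume infused so far = 4.155795 mL/hr × 1 hr = 4.155795 mL
Volume remaining = 167 − 4.155795 = 162.8442 mL
New rate:
Dose = 0.27 mcg/kg/min × 86.9 kg = 23.463 mcg/min
23.463 mcg/min × 60 min/hr = 1407.78 mcg/hr
Rate = 1407.78 mcg/hr ÷ 263.4731 mcg/mL = 5.343165 mL/hr
Time remaining = 162.8442 mL ÷ 5.343165 mL/hr = 30.47711 hr

30.5 hours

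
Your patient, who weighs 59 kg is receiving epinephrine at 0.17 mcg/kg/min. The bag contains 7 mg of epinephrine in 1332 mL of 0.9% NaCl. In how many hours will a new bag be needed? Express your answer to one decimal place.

11.6 hours

Dose = 0.17 mcg/kg/min × 59 kg = 10.03 mcg/min
10.03 mcg/min × 60 min/hr = 601.8 mcg/hr
Concentration = 7 mg ÷ 1332 mL = 0.005255255 mg/mL = 5.255255 mcg/mL
Rate = 601.8 mcg/hr ÷ 5.255255 mcg/mL = 114.5139 mL/hr
Duration = 1332 mL ÷ 114.5139 mL/hr = 11.63177 hr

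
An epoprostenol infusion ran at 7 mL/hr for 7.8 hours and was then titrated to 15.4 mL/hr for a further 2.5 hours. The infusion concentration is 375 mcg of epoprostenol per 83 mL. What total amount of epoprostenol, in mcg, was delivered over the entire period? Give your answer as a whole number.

Concentration = 375 mcg ÷ 83 mL = 4.518072 mcg/mL
Stage 1: 7 mL/hr × 7.8 hr = 54.6 mL → 54.6 mL × 4.518072 mcg/mL = 246.6867 mcg
Stage 2: 15.4 mL/hr × 2.5 hr = 38.5 mL → 38.5 mL × 4.518072 mcg/mL = 173.9458 mcg
Total = 246.6867 + 173.9458 = 420.6325 mcg

421 mcg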